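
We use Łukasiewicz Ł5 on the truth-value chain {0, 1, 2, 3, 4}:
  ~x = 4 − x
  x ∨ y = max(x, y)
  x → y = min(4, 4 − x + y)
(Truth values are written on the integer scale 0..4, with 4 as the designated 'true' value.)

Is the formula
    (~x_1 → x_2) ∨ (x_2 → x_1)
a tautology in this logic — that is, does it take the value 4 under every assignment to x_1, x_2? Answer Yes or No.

Counterexample: take x_1 = 0, x_2 = 1.
~x_1 = ~0 = 4
~x_1 → x_2 = 4 → 1 = 1
x_2 → x_1 = 1 → 0 = 3
(~x_1 → x_2) ∨ (x_2 → x_1) = 1 ∨ 3 = 3
This gives 3 ≠ 4.

No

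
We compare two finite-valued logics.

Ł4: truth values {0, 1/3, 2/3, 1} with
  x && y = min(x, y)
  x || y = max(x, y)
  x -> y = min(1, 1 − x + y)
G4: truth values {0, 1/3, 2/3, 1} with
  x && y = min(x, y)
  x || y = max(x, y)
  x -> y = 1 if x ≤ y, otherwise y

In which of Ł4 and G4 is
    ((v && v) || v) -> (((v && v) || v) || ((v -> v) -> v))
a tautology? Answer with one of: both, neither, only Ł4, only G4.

In Ł4: every assignment gives 1 — tautology.
In G4: every assignment gives 1 — tautology.

both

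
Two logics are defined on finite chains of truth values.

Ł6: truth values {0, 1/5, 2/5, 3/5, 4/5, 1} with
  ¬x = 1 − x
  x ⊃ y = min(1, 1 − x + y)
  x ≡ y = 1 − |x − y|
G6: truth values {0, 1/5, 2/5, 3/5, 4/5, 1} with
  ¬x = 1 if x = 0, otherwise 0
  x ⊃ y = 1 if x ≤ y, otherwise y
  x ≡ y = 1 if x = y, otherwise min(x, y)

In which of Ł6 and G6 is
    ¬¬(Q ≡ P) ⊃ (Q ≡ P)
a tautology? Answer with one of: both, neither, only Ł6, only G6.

In Ł6: every assignment gives 1 — tautology.
In G6: at P = 1/5, Q = 2/5 the value is 1/5 — not a tautology.

only Ł6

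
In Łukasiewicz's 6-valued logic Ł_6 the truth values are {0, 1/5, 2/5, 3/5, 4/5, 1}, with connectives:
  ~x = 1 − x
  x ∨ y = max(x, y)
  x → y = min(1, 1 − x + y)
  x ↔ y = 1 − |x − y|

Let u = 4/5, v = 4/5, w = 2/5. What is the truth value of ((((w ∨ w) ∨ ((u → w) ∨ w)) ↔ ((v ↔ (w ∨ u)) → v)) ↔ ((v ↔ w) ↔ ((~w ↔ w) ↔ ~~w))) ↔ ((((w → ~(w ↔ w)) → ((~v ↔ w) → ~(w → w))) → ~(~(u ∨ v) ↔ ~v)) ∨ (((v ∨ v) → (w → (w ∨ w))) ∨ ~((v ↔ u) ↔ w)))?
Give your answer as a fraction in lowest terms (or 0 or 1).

4/5

w ∨ w = 2/5 ∨ 2/5 = 2/5
u → w = 4/5 → 2/5 = 3/5
(u → w) ∨ w = 3/5 ∨ 2/5 = 3/5
(w ∨ w) ∨ ((u → w) ∨ w) = 2/5 ∨ 3/5 = 3/5
w ∨ u = 2/5 ∨ 4/5 = 4/5
v ↔ (w ∨ u) = 4/5 ↔ 4/5 = 1
(v ↔ (w ∨ u)) → v = 1 → 4/5 = 4/5
((w ∨ w) ∨ ((u → w) ∨ w)) ↔ ((v ↔ (w ∨ u)) → v) = 3/5 ↔ 4/5 = 4/5
v ↔ w = 4/5 ↔ 2/5 = 3/5
~w = ~2/5 = 3/5
~w ↔ w = 3/5 ↔ 2/5 = 4/5
~w = ~2/5 = 3/5
~~w = ~3/5 = 2/5
(~w ↔ w) ↔ ~~w = 4/5 ↔ 2/5 = 3/5
(v ↔ w) ↔ ((~w ↔ w) ↔ ~~w) = 3/5 ↔ 3/5 = 1
(((w ∨ w) ∨ ((u → w) ∨ w)) ↔ ((v ↔ (w ∨ u)) → v)) ↔ ((v ↔ w) ↔ ((~w ↔ w) ↔ ~~w)) = 4/5 ↔ 1 = 4/5
w ↔ w = 2/5 ↔ 2/5 = 1
~(w ↔ w) = ~1 = 0
w → ~(w ↔ w) = 2/5 → 0 = 3/5
~v = ~4/5 = 1/5
~v ↔ w = 1/5 ↔ 2/5 = 4/5
w → w = 2/5 → 2/5 = 1
~(w → w) = ~1 = 0
(~v ↔ w) → ~(w → w) = 4/5 → 0 = 1/5
(w → ~(w ↔ w)) → ((~v ↔ w) → ~(w → w)) = 3/5 → 1/5 = 3/5
u ∨ v = 4/5 ∨ 4/5 = 4/5
~(u ∨ v) = ~4/5 = 1/5
~v = ~4/5 = 1/5
~(u ∨ v) ↔ ~v = 1/5 ↔ 1/5 = 1
~(~(u ∨ v) ↔ ~v) = ~1 = 0
((w → ~(w ↔ w)) → ((~v ↔ w) → ~(w → w))) → ~(~(u ∨ v) ↔ ~v) = 3/5 → 0 = 2/5
v ∨ v = 4/5 ∨ 4/5 = 4/5
w ∨ w = 2/5 ∨ 2/5 = 2/5
w → (w ∨ w) = 2/5 → 2/5 = 1
(v ∨ v) → (w → (w ∨ w)) = 4/5 → 1 = 1
v ↔ u = 4/5 ↔ 4/5 = 1
(v ↔ u) ↔ w = 1 ↔ 2/5 = 2/5
~((v ↔ u) ↔ w) = ~2/5 = 3/5
((v ∨ v) → (w → (w ∨ w))) ∨ ~((v ↔ u) ↔ w) = 1 ∨ 3/5 = 1
(((w → ~(w ↔ w)) → ((~v ↔ w) → ~(w → w))) → ~(~(u ∨ v) ↔ ~v)) ∨ (((v ∨ v) → (w → (w ∨ w))) ∨ ~((v ↔ u) ↔ w)) = 2/5 ∨ 1 = 1
((((w ∨ w) ∨ ((u → w) ∨ w)) ↔ ((v ↔ (w ∨ u)) → v)) ↔ ((v ↔ w) ↔ ((~w ↔ w) ↔ ~~w))) ↔ ((((w → ~(w ↔ w)) → ((~v ↔ w) → ~(w → w))) → ~(~(u ∨ v) ↔ ~v)) ∨ (((v ∨ v) → (w → (w ∨ w))) ∨ ~((v ↔ u) ↔ w))) = 4/5 ↔ 1 = 4/5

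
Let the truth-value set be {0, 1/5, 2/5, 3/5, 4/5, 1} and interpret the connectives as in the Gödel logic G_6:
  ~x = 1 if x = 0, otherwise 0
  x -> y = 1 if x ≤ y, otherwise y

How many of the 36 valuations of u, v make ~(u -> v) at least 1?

5

value 1: 5 assignments (counts)
value 0: 31 assignments
So 5 of the 36 assignments meet the threshold.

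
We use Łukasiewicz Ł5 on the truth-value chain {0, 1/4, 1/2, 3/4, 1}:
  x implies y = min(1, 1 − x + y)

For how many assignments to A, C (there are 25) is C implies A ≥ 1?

15

value 1: 15 assignments (counts)
value 3/4: 4 assignments
value 1/2: 3 assignments
value 1/4: 2 assignments
value 0: 1 assignment
So 15 of the 25 assignments meet the threshold.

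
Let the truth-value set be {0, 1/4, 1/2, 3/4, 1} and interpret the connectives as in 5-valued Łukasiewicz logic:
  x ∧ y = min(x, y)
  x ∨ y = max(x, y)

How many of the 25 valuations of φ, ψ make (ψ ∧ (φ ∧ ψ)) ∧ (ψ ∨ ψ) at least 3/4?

4

value 1: 1 assignment (counts)
value 3/4: 3 assignments (counts)
value 1/2: 5 assignments
value 1/4: 7 assignments
value 0: 9 assignments
So 4 of the 25 assignments meet the threshold.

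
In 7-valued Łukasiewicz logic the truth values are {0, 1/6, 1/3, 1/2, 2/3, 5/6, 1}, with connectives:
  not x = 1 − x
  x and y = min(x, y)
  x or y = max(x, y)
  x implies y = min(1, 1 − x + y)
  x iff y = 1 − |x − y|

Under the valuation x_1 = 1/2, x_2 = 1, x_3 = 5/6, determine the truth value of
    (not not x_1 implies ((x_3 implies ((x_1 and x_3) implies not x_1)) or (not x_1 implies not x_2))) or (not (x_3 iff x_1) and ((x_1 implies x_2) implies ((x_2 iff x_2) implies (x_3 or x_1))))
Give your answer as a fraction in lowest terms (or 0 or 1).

1

not x_1 = not 1/2 = 1/2
not not x_1 = not 1/2 = 1/2
x_1 and x_3 = 1/2 and 5/6 = 1/2
not x_1 = not 1/2 = 1/2
(x_1 and x_3) implies not x_1 = 1/2 implies 1/2 = 1
x_3 implies ((x_1 and x_3) implies not x_1) = 5/6 implies 1 = 1
not x_1 = not 1/2 = 1/2
not x_2 = not 1 = 0
not x_1 implies not x_2 = 1/2 implies 0 = 1/2
(x_3 implies ((x_1 and x_3) implies not x_1)) or (not x_1 implies not x_2) = 1 or 1/2 = 1
not not x_1 implies ((x_3 implies ((x_1 and x_3) implies not x_1)) or (not x_1 implies not x_2)) = 1/2 implies 1 = 1
x_3 iff x_1 = 5/6 iff 1/2 = 2/3
not (x_3 iff x_1) = not 2/3 = 1/3
x_1 implies x_2 = 1/2 implies 1 = 1
x_2 iff x_2 = 1 iff 1 = 1
x_3 or x_1 = 5/6 or 1/2 = 5/6
(x_2 iff x_2) implies (x_3 or x_1) = 1 implies 5/6 = 5/6
(x_1 implies x_2) implies ((x_2 iff x_2) implies (x_3 or x_1)) = 1 implies 5/6 = 5/6
not (x_3 iff x_1) and ((x_1 implies x_2) implies ((x_2 iff x_2) implies (x_3 or x_1))) = 1/3 and 5/6 = 1/3
(not not x_1 implies ((x_3 implies ((x_1 and x_3) implies not x_1)) or (not x_1 implies not x_2))) or (not (x_3 iff x_1) and ((x_1 implies x_2) implies ((x_2 iff x_2) implies (x_3 or x_1)))) = 1 or 1/3 = 1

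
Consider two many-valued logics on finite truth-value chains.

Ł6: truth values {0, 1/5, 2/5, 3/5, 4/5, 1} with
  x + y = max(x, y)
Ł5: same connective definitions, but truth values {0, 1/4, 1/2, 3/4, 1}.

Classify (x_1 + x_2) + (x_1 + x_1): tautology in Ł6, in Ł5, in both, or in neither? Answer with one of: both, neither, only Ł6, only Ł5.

neither

In Ł6: at x_1 = 0, x_2 = 0 the value is 0 — not a tautology.
In Ł5: at x_1 = 0, x_2 = 0 the value is 0 — not a tautology.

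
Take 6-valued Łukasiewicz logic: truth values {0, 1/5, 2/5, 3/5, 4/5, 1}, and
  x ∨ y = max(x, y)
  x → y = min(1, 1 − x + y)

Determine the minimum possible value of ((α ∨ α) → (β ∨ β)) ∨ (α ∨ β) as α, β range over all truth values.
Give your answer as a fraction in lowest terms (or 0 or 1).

Take α = 2/5, β = 0:
α ∨ α = 2/5 ∨ 2/5 = 2/5
β ∨ β = 0 ∨ 0 = 0
(α ∨ α) → (β ∨ β) = 2/5 → 0 = 3/5
α ∨ β = 2/5 ∨ 0 = 2/5
((α ∨ α) → (β ∨ β)) ∨ (α ∨ β) = 3/5 ∨ 2/5 = 3/5
No assignment yields a value below 3/5, so this is the minimum.

3/5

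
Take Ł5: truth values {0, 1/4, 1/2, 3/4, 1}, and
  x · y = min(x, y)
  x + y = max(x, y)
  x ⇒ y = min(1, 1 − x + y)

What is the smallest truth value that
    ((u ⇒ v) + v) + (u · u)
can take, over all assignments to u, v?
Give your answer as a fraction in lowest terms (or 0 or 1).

Take u = 1/2, v = 0:
u ⇒ v = 1/2 ⇒ 0 = 1/2
(u ⇒ v) + v = 1/2 + 0 = 1/2
u · u = 1/2 · 1/2 = 1/2
((u ⇒ v) + v) + (u · u) = 1/2 + 1/2 = 1/2
No assignment yields a value below 1/2, so this is the minimum.

1/2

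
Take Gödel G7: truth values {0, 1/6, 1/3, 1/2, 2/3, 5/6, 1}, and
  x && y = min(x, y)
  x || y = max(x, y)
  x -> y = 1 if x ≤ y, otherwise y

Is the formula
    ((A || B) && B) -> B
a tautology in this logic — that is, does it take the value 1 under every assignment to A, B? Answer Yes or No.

At A = 1/2, B = 2/3, for instance:
A || B = 1/2 || 2/3 = 2/3
(A || B) && B = 2/3 && 2/3 = 2/3
((A || B) && B) -> B = 2/3 -> 2/3 = 1
and checking the remaining 48 assignments likewise gives ≥ 1 in every case.

Yes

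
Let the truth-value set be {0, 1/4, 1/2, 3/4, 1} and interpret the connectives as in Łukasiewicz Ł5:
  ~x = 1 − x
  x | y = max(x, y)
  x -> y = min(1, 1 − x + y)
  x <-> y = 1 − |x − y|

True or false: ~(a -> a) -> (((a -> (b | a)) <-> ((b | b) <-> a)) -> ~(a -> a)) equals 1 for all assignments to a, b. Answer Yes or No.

At a = 1/2, b = 3/4, for instance:
a -> a = 1/2 -> 1/2 = 1
~(a -> a) = ~1 = 0
b | a = 3/4 | 1/2 = 3/4
a -> (b | a) = 1/2 -> 3/4 = 1
b | b = 3/4 | 3/4 = 3/4
(b | b) <-> a = 3/4 <-> 1/2 = 3/4
(a -> (b | a)) <-> ((b | b) <-> a) = 1 <-> 3/4 = 3/4
((a -> (b | a)) <-> ((b | b) <-> a)) -> ~(a -> a) = 3/4 -> 0 = 1/4
~(a -> a) -> (((a -> (b | a)) <-> ((b | b) <-> a)) -> ~(a -> a)) = 0 -> 1/4 = 1
and checking the remaining 24 assignments likewise gives ≥ 1 in every case.

Yes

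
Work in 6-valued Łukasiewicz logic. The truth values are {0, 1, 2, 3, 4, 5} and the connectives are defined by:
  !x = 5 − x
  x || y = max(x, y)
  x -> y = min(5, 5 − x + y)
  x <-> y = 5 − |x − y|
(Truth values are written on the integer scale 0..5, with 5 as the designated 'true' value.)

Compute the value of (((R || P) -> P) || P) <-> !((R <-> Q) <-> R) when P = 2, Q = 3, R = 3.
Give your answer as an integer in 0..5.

3

R || P = 3 || 2 = 3
(R || P) -> P = 3 -> 2 = 4
((R || P) -> P) || P = 4 || 2 = 4
R <-> Q = 3 <-> 3 = 5
(R <-> Q) <-> R = 5 <-> 3 = 3
!((R <-> Q) <-> R) = !3 = 2
(((R || P) -> P) || P) <-> !((R <-> Q) <-> R) = 4 <-> 2 = 3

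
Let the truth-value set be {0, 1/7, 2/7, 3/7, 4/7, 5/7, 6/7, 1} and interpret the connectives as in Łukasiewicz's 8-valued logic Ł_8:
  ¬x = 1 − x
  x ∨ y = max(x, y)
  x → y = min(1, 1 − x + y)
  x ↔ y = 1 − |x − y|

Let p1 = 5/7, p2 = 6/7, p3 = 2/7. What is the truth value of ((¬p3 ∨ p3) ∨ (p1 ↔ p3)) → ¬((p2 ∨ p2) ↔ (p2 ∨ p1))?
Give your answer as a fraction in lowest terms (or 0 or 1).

2/7

¬p3 = ¬2/7 = 5/7
¬p3 ∨ p3 = 5/7 ∨ 2/7 = 5/7
p1 ↔ p3 = 5/7 ↔ 2/7 = 4/7
(¬p3 ∨ p3) ∨ (p1 ↔ p3) = 5/7 ∨ 4/7 = 5/7
p2 ∨ p2 = 6/7 ∨ 6/7 = 6/7
p2 ∨ p1 = 6/7 ∨ 5/7 = 6/7
(p2 ∨ p2) ↔ (p2 ∨ p1) = 6/7 ↔ 6/7 = 1
¬((p2 ∨ p2) ↔ (p2 ∨ p1)) = ¬1 = 0
((¬p3 ∨ p3) ∨ (p1 ↔ p3)) → ¬((p2 ∨ p2) ↔ (p2 ∨ p1)) = 5/7 → 0 = 2/7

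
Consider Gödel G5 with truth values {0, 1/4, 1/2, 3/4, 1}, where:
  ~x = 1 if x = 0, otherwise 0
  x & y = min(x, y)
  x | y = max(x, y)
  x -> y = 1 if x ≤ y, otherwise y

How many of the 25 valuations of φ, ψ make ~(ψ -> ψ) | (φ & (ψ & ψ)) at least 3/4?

4

value 1: 1 assignment (counts)
value 3/4: 3 assignments (counts)
value 1/2: 5 assignments
value 1/4: 7 assignments
value 0: 9 assignments
So 4 of the 25 assignments meet the threshold.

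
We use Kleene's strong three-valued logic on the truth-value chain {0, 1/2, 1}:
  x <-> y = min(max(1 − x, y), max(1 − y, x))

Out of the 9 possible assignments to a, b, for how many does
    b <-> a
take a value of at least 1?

2

a = 0, b = 0 ↦ 1  ≥
a = 0, b = 1/2 ↦ 1/2  <
a = 0, b = 1 ↦ 0  <
a = 1/2, b = 0 ↦ 1/2  <
a = 1/2, b = 1/2 ↦ 1/2  <
a = 1/2, b = 1 ↦ 1/2  <
a = 1, b = 0 ↦ 0  <
a = 1, b = 1/2 ↦ 1/2  <
a = 1, b = 1 ↦ 1  ≥
So 2 of the 9 assignments meet the threshold.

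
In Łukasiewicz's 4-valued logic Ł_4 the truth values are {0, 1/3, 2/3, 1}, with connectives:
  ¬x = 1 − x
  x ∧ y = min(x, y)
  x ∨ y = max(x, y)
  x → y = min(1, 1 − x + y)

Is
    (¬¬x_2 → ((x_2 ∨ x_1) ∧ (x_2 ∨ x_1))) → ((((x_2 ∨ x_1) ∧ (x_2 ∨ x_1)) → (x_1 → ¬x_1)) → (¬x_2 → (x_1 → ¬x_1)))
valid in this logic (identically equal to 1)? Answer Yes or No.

Counterexample: take x_1 = 2/3, x_2 = 0.
¬x_2 = ¬0 = 1
¬¬x_2 = ¬1 = 0
x_2 ∨ x_1 = 0 ∨ 2/3 = 2/3
x_2 ∨ x_1 = 0 ∨ 2/3 = 2/3
(x_2 ∨ x_1) ∧ (x_2 ∨ x_1) = 2/3 ∧ 2/3 = 2/3
¬¬x_2 → ((x_2 ∨ x_1) ∧ (x_2 ∨ x_1)) = 0 → 2/3 = 1
x_2 ∨ x_1 = 0 ∨ 2/3 = 2/3
x_2 ∨ x_1 = 0 ∨ 2/3 = 2/3
(x_2 ∨ x_1) ∧ (x_2 ∨ x_1) = 2/3 ∧ 2/3 = 2/3
¬x_1 = ¬2/3 = 1/3
x_1 → ¬x_1 = 2/3 → 1/3 = 2/3
((x_2 ∨ x_1) ∧ (x_2 ∨ x_1)) → (x_1 → ¬x_1) = 2/3 → 2/3 = 1
¬x_2 = ¬0 = 1
¬x_1 = ¬2/3 = 1/3
x_1 → ¬x_1 = 2/3 → 1/3 = 2/3
¬x_2 → (x_1 → ¬x_1) = 1 → 2/3 = 2/3
(((x_2 ∨ x_1) ∧ (x_2 ∨ x_1)) → (x_1 → ¬x_1)) → (¬x_2 → (x_1 → ¬x_1)) = 1 → 2/3 = 2/3
(¬¬x_2 → ((x_2 ∨ x_1) ∧ (x_2 ∨ x_1))) → ((((x_2 ∨ x_1) ∧ (x_2 ∨ x_1)) → (x_1 → ¬x_1)) → (¬x_2 → (x_1 → ¬x_1))) = 1 → 2/3 = 2/3
This gives 2/3 ≠ 1.

No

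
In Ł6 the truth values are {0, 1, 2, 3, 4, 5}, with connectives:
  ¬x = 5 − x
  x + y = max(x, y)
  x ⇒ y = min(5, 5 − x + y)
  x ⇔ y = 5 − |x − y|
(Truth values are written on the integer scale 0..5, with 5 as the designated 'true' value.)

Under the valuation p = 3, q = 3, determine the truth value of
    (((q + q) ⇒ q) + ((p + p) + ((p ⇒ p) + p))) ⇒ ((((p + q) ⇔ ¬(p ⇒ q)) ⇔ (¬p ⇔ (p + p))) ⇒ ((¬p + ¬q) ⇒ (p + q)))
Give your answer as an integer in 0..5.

q + q = 3 + 3 = 3
(q + q) ⇒ q = 3 ⇒ 3 = 5
p + p = 3 + 3 = 3
p ⇒ p = 3 ⇒ 3 = 5
(p ⇒ p) + p = 5 + 3 = 5
(p + p) + ((p ⇒ p) + p) = 3 + 5 = 5
((q + q) ⇒ q) + ((p + p) + ((p ⇒ p) + p)) = 5 + 5 = 5
p + q = 3 + 3 = 3
p ⇒ q = 3 ⇒ 3 = 5
¬(p ⇒ q) = ¬5 = 0
(p + q) ⇔ ¬(p ⇒ q) = 3 ⇔ 0 = 2
¬p = ¬3 = 2
p + p = 3 + 3 = 3
¬p ⇔ (p + p) = 2 ⇔ 3 = 4
((p + q) ⇔ ¬(p ⇒ q)) ⇔ (¬p ⇔ (p + p)) = 2 ⇔ 4 = 3
¬p = ¬3 = 2
¬q = ¬3 = 2
¬p + ¬q = 2 + 2 = 2
p + q = 3 + 3 = 3
(¬p + ¬q) ⇒ (p + q) = 2 ⇒ 3 = 5
(((p + q) ⇔ ¬(p ⇒ q)) ⇔ (¬p ⇔ (p + p))) ⇒ ((¬p + ¬q) ⇒ (p + q)) = 3 ⇒ 5 = 5
(((q + q) ⇒ q) + ((p + p) + ((p ⇒ p) + p))) ⇒ ((((p + q) ⇔ ¬(p ⇒ q)) ⇔ (¬p ⇔ (p + p))) ⇒ ((¬p + ¬q) ⇒ (p + q))) = 5 ⇒ 5 = 5

5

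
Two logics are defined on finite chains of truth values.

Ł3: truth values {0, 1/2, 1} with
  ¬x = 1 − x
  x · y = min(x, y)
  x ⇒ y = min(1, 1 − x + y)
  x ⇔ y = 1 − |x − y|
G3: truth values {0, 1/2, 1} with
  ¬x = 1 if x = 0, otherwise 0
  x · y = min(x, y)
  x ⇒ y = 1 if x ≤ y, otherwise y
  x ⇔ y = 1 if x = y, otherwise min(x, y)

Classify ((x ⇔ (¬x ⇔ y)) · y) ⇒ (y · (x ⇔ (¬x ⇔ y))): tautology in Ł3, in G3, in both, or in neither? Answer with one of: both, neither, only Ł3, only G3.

both

In Ł3: every assignment gives 1 — tautology.
In G3: every assignment gives 1 — tautology.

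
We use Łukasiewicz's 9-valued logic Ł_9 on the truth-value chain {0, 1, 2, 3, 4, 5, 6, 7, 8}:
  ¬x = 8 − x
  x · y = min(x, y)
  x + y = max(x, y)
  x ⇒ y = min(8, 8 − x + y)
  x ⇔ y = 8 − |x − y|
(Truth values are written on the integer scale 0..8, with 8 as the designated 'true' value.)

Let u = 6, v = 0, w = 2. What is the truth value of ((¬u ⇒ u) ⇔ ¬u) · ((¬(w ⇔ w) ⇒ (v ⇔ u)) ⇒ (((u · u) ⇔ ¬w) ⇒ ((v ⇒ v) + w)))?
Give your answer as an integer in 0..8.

¬u = ¬6 = 2
¬u ⇒ u = 2 ⇒ 6 = 8
¬u = ¬6 = 2
(¬u ⇒ u) ⇔ ¬u = 8 ⇔ 2 = 2
w ⇔ w = 2 ⇔ 2 = 8
¬(w ⇔ w) = ¬8 = 0
v ⇔ u = 0 ⇔ 6 = 2
¬(w ⇔ w) ⇒ (v ⇔ u) = 0 ⇒ 2 = 8
u · u = 6 · 6 = 6
¬w = ¬2 = 6
(u · u) ⇔ ¬w = 6 ⇔ 6 = 8
v ⇒ v = 0 ⇒ 0 = 8
(v ⇒ v) + w = 8 + 2 = 8
((u · u) ⇔ ¬w) ⇒ ((v ⇒ v) + w) = 8 ⇒ 8 = 8
(¬(w ⇔ w) ⇒ (v ⇔ u)) ⇒ (((u · u) ⇔ ¬w) ⇒ ((v ⇒ v) + w)) = 8 ⇒ 8 = 8
((¬u ⇒ u) ⇔ ¬u) · ((¬(w ⇔ w) ⇒ (v ⇔ u)) ⇒ (((u · u) ⇔ ¬w) ⇒ ((v ⇒ v) + w))) = 2 · 8 = 2

2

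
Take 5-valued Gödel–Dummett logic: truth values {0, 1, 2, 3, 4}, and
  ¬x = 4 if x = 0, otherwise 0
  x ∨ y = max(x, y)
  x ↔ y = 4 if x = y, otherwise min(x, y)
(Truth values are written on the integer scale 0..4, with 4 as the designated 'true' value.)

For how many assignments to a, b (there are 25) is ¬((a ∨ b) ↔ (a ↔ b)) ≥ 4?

9

value 4: 9 assignments (counts)
value 0: 16 assignments
So 9 of the 25 assignments meet the threshold.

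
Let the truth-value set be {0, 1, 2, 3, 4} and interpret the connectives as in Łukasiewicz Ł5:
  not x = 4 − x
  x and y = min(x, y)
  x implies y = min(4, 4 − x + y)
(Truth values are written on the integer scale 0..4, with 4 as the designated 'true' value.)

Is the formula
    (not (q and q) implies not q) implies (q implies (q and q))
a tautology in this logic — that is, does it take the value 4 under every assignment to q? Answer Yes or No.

Yes

q = 0 ↦ 4
q = 1 ↦ 4
q = 2 ↦ 4
q = 3 ↦ 4
q = 4 ↦ 4
Every assignment gives a value ≥ 4.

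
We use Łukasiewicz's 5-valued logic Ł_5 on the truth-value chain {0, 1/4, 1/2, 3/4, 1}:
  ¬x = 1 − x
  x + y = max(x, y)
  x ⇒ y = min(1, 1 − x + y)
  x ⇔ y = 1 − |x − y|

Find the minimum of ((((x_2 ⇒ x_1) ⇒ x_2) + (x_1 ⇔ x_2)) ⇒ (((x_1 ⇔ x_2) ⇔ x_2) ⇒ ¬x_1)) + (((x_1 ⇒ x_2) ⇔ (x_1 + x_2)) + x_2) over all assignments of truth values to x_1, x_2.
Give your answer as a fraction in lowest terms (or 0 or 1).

1/2

Take x_1 = 1, x_2 = 1/2:
x_2 ⇒ x_1 = 1/2 ⇒ 1 = 1
(x_2 ⇒ x_1) ⇒ x_2 = 1 ⇒ 1/2 = 1/2
x_1 ⇔ x_2 = 1 ⇔ 1/2 = 1/2
((x_2 ⇒ x_1) ⇒ x_2) + (x_1 ⇔ x_2) = 1/2 + 1/2 = 1/2
x_1 ⇔ x_2 = 1 ⇔ 1/2 = 1/2
(x_1 ⇔ x_2) ⇔ x_2 = 1/2 ⇔ 1/2 = 1
¬x_1 = ¬1 = 0
((x_1 ⇔ x_2) ⇔ x_2) ⇒ ¬x_1 = 1 ⇒ 0 = 0
(((x_2 ⇒ x_1) ⇒ x_2) + (x_1 ⇔ x_2)) ⇒ (((x_1 ⇔ x_2) ⇔ x_2) ⇒ ¬x_1) = 1/2 ⇒ 0 = 1/2
x_1 ⇒ x_2 = 1 ⇒ 1/2 = 1/2
x_1 + x_2 = 1 + 1/2 = 1
(x_1 ⇒ x_2) ⇔ (x_1 + x_2) = 1/2 ⇔ 1 = 1/2
((x_1 ⇒ x_2) ⇔ (x_1 + x_2)) + x_2 = 1/2 + 1/2 = 1/2
((((x_2 ⇒ x_1) ⇒ x_2) + (x_1 ⇔ x_2)) ⇒ (((x_1 ⇔ x_2) ⇔ x_2) ⇒ ¬x_1)) + (((x_1 ⇒ x_2) ⇔ (x_1 + x_2)) + x_2) = 1/2 + 1/2 = 1/2
No assignment yields a value below 1/2, so this is the minimum.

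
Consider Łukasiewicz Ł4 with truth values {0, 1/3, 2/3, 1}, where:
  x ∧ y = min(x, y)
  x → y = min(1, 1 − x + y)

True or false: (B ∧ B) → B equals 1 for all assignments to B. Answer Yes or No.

B = 0 ↦ 1
B = 1/3 ↦ 1
B = 2/3 ↦ 1
B = 1 ↦ 1
Every assignment gives a value ≥ 1.

Yes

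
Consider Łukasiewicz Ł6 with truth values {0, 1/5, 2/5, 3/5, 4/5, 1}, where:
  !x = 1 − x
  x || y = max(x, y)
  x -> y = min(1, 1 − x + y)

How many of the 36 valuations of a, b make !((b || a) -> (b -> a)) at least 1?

1

value 1: 1 assignment (counts)
value 4/5: 1 assignment
value 3/5: 2 assignments
value 2/5: 2 assignments
value 1/5: 3 assignments
value 0: 27 assignments
So 1 of the 36 assignments meets the threshold.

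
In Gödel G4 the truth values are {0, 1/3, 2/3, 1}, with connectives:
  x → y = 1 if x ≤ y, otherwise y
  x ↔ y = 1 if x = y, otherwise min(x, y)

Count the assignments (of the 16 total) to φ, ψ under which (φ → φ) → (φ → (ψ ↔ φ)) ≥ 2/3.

φ = 0, ψ = 0 ↦ 1  ≥
φ = 0, ψ = 1/3 ↦ 1  ≥
φ = 0, ψ = 2/3 ↦ 1  ≥
φ = 0, ψ = 1 ↦ 1  ≥
φ = 1/3, ψ = 0 ↦ 0  <
φ = 1/3, ψ = 1/3 ↦ 1  ≥
φ = 1/3, ψ = 2/3 ↦ 1  ≥
φ = 1/3, ψ = 1 ↦ 1  ≥
φ = 2/3, ψ = 0 ↦ 0  <
φ = 2/3, ψ = 1/3 ↦ 1/3  <
φ = 2/3, ψ = 2/3 ↦ 1  ≥
φ = 2/3, ψ = 1 ↦ 1  ≥
φ = 1, ψ = 0 ↦ 0  <
φ = 1, ψ = 1/3 ↦ 1/3  <
φ = 1, ψ = 2/3 ↦ 2/3  ≥
φ = 1, ψ = 1 ↦ 1  ≥
So 11 of the 16 assignments meet the threshold.

11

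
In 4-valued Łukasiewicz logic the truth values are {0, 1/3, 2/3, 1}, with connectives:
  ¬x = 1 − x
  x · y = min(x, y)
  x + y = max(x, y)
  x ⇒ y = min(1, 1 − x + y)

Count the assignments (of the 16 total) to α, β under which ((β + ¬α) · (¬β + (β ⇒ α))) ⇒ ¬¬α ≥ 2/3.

α = 0, β = 0 ↦ 0  <
α = 0, β = 1/3 ↦ 1/3  <
α = 0, β = 2/3 ↦ 2/3  ≥
α = 0, β = 1 ↦ 1  ≥
α = 1/3, β = 0 ↦ 2/3  ≥
α = 1/3, β = 1/3 ↦ 2/3  ≥
α = 1/3, β = 2/3 ↦ 2/3  ≥
α = 1/3, β = 1 ↦ 1  ≥
α = 2/3, β = 0 ↦ 1  ≥
α = 2/3, β = 1/3 ↦ 1  ≥
α = 2/3, β = 2/3 ↦ 1  ≥
α = 2/3, β = 1 ↦ 1  ≥
α = 1, β = 0 ↦ 1  ≥
α = 1, β = 1/3 ↦ 1  ≥
α = 1, β = 2/3 ↦ 1  ≥
α = 1, β = 1 ↦ 1  ≥
So 14 of the 16 assignments meet the threshold.

14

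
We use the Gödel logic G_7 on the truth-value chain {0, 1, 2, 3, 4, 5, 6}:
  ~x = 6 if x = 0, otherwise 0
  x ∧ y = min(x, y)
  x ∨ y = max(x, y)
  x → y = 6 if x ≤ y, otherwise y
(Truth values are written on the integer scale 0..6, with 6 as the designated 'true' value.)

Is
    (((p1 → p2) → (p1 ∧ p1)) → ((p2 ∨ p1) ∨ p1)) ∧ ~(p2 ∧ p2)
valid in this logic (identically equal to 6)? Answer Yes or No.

Counterexample: take p1 = 0, p2 = 1.
p1 → p2 = 0 → 1 = 6
p1 ∧ p1 = 0 ∧ 0 = 0
(p1 → p2) → (p1 ∧ p1) = 6 → 0 = 0
p2 ∨ p1 = 1 ∨ 0 = 1
(p2 ∨ p1) ∨ p1 = 1 ∨ 0 = 1
((p1 → p2) → (p1 ∧ p1)) → ((p2 ∨ p1) ∨ p1) = 0 → 1 = 6
p2 ∧ p2 = 1 ∧ 1 = 1
~(p2 ∧ p2) = ~1 = 0
(((p1 → p2) → (p1 ∧ p1)) → ((p2 ∨ p1) ∨ p1)) ∧ ~(p2 ∧ p2) = 6 ∧ 0 = 0
This gives 0 ≠ 6.

No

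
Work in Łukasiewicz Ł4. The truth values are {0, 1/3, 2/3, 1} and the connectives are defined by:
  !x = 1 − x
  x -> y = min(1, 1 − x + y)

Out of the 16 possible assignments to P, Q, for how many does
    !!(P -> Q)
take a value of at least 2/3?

P = 0, Q = 0 ↦ 1  ≥
P = 0, Q = 1/3 ↦ 1  ≥
P = 0, Q = 2/3 ↦ 1  ≥
P = 0, Q = 1 ↦ 1  ≥
P = 1/3, Q = 0 ↦ 2/3  ≥
P = 1/3, Q = 1/3 ↦ 1  ≥
P = 1/3, Q = 2/3 ↦ 1  ≥
P = 1/3, Q = 1 ↦ 1  ≥
P = 2/3, Q = 0 ↦ 1/3  <
P = 2/3, Q = 1/3 ↦ 2/3  ≥
P = 2/3, Q = 2/3 ↦ 1  ≥
P = 2/3, Q = 1 ↦ 1  ≥
P = 1, Q = 0 ↦ 0  <
P = 1, Q = 1/3 ↦ 1/3  <
P = 1, Q = 2/3 ↦ 2/3  ≥
P = 1, Q = 1 ↦ 1  ≥
So 13 of the 16 assignments meet the threshold.

13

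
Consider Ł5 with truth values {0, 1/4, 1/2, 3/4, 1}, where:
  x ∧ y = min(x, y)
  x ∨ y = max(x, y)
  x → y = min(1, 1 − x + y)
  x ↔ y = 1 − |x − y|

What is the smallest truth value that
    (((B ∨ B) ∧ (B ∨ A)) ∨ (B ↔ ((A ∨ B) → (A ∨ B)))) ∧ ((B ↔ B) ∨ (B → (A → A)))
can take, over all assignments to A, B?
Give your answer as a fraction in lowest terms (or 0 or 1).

0

Take A = 0, B = 0:
B ∨ B = 0 ∨ 0 = 0
B ∨ A = 0 ∨ 0 = 0
(B ∨ B) ∧ (B ∨ A) = 0 ∧ 0 = 0
A ∨ B = 0 ∨ 0 = 0
A ∨ B = 0 ∨ 0 = 0
(A ∨ B) → (A ∨ B) = 0 → 0 = 1
B ↔ ((A ∨ B) → (A ∨ B)) = 0 ↔ 1 = 0
((B ∨ B) ∧ (B ∨ A)) ∨ (B ↔ ((A ∨ B) → (A ∨ B))) = 0 ∨ 0 = 0
B ↔ B = 0 ↔ 0 = 1
A → A = 0 → 0 = 1
B → (A → A) = 0 → 1 = 1
(B ↔ B) ∨ (B → (A → A)) = 1 ∨ 1 = 1
(((B ∨ B) ∧ (B ∨ A)) ∨ (B ↔ ((A ∨ B) → (A ∨ B)))) ∧ ((B ↔ B) ∨ (B → (A → A))) = 0 ∧ 1 = 0
No assignment yields a value below 0, so this is the minimum.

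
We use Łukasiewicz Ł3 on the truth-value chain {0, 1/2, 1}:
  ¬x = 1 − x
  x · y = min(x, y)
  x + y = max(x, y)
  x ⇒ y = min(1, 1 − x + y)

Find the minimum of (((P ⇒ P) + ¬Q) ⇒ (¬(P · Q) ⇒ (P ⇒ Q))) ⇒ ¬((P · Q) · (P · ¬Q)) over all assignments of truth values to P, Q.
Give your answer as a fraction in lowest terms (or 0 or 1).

Take P = 1/2, Q = 1/2:
P ⇒ P = 1/2 ⇒ 1/2 = 1
¬Q = ¬1/2 = 1/2
(P ⇒ P) + ¬Q = 1 + 1/2 = 1
P · Q = 1/2 · 1/2 = 1/2
¬(P · Q) = ¬1/2 = 1/2
P ⇒ Q = 1/2 ⇒ 1/2 = 1
¬(P · Q) ⇒ (P ⇒ Q) = 1/2 ⇒ 1 = 1
((P ⇒ P) + ¬Q) ⇒ (¬(P · Q) ⇒ (P ⇒ Q)) = 1 ⇒ 1 = 1
P · Q = 1/2 · 1/2 = 1/2
¬Q = ¬1/2 = 1/2
P · ¬Q = 1/2 · 1/2 = 1/2
(P · Q) · (P · ¬Q) = 1/2 · 1/2 = 1/2
¬((P · Q) · (P · ¬Q)) = ¬1/2 = 1/2
(((P ⇒ P) + ¬Q) ⇒ (¬(P · Q) ⇒ (P ⇒ Q))) ⇒ ¬((P · Q) · (P · ¬Q)) = 1 ⇒ 1/2 = 1/2
No assignment yields a value below 1/2, so this is the minimum.

1/2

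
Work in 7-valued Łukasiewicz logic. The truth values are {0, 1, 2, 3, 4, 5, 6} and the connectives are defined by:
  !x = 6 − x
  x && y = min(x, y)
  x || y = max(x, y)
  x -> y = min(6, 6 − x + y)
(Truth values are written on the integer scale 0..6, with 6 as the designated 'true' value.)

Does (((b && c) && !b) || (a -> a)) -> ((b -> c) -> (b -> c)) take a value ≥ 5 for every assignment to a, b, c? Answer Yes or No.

At a = 1, b = 2, c = 6, for instance:
b && c = 2 && 6 = 2
!b = !2 = 4
(b && c) && !b = 2 && 4 = 2
a -> a = 1 -> 1 = 6
((b && c) && !b) || (a -> a) = 2 || 6 = 6
b -> c = 2 -> 6 = 6
b -> c = 2 -> 6 = 6
(b -> c) -> (b -> c) = 6 -> 6 = 6
(((b && c) && !b) || (a -> a)) -> ((b -> c) -> (b -> c)) = 6 -> 6 = 6
and checking the remaining 342 assignments likewise gives ≥ 5 in every case.

Yes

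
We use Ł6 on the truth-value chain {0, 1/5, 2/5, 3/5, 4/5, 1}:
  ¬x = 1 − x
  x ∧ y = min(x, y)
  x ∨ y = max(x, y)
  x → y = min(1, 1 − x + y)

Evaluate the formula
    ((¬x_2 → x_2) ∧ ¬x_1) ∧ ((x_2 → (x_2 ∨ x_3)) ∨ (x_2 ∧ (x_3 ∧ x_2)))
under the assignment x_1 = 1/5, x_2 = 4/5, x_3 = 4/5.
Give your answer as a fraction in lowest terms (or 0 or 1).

¬x_2 = ¬4/5 = 1/5
¬x_2 → x_2 = 1/5 → 4/5 = 1
¬x_1 = ¬1/5 = 4/5
(¬x_2 → x_2) ∧ ¬x_1 = 1 ∧ 4/5 = 4/5
x_2 ∨ x_3 = 4/5 ∨ 4/5 = 4/5
x_2 → (x_2 ∨ x_3) = 4/5 → 4/5 = 1
x_3 ∧ x_2 = 4/5 ∧ 4/5 = 4/5
x_2 ∧ (x_3 ∧ x_2) = 4/5 ∧ 4/5 = 4/5
(x_2 → (x_2 ∨ x_3)) ∨ (x_2 ∧ (x_3 ∧ x_2)) = 1 ∨ 4/5 = 1
((¬x_2 → x_2) ∧ ¬x_1) ∧ ((x_2 → (x_2 ∨ x_3)) ∨ (x_2 ∧ (x_3 ∧ x_2))) = 4/5 ∧ 1 = 4/5

4/5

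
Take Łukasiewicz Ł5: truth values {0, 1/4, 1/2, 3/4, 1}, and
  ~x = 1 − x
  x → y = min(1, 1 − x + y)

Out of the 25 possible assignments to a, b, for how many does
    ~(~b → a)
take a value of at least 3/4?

3

value 1: 1 assignment (counts)
value 3/4: 2 assignments (counts)
value 1/2: 3 assignments
value 1/4: 4 assignments
value 0: 15 assignments
So 3 of the 25 assignments meet the threshold.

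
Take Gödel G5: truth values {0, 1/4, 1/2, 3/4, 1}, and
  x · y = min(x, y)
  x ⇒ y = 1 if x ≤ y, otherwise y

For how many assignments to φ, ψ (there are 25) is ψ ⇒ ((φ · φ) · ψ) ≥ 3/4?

value 1: 15 assignments (counts)
value 3/4: 1 assignment (counts)
value 1/2: 2 assignments
value 1/4: 3 assignments
value 0: 4 assignments
So 16 of the 25 assignments meet the threshold.

16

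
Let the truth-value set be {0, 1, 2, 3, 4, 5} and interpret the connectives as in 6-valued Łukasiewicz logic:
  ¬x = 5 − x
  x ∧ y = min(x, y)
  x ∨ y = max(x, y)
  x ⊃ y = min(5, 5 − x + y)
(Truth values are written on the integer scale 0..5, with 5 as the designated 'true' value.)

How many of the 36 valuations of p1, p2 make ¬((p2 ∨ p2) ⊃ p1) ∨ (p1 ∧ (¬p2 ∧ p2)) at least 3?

value 5: 1 assignment (counts)
value 4: 2 assignments (counts)
value 3: 3 assignments (counts)
value 2: 12 assignments
value 1: 11 assignments
value 0: 7 assignments
So 6 of the 36 assignments meet the threshold.

6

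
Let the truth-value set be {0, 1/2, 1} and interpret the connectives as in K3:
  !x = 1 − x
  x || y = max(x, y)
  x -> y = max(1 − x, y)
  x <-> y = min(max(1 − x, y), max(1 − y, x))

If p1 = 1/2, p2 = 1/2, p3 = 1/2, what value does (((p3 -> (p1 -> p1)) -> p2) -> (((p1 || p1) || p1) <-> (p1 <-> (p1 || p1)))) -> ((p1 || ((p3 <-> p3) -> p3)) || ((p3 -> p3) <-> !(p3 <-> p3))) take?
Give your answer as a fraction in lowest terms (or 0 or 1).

1/2

p1 -> p1 = 1/2 -> 1/2 = 1/2
p3 -> (p1 -> p1) = 1/2 -> 1/2 = 1/2
(p3 -> (p1 -> p1)) -> p2 = 1/2 -> 1/2 = 1/2
p1 || p1 = 1/2 || 1/2 = 1/2
(p1 || p1) || p1 = 1/2 || 1/2 = 1/2
p1 || p1 = 1/2 || 1/2 = 1/2
p1 <-> (p1 || p1) = 1/2 <-> 1/2 = 1/2
((p1 || p1) || p1) <-> (p1 <-> (p1 || p1)) = 1/2 <-> 1/2 = 1/2
((p3 -> (p1 -> p1)) -> p2) -> (((p1 || p1) || p1) <-> (p1 <-> (p1 || p1))) = 1/2 -> 1/2 = 1/2
p3 <-> p3 = 1/2 <-> 1/2 = 1/2
(p3 <-> p3) -> p3 = 1/2 -> 1/2 = 1/2
p1 || ((p3 <-> p3) -> p3) = 1/2 || 1/2 = 1/2
p3 -> p3 = 1/2 -> 1/2 = 1/2
p3 <-> p3 = 1/2 <-> 1/2 = 1/2
!(p3 <-> p3) = !1/2 = 1/2
(p3 -> p3) <-> !(p3 <-> p3) = 1/2 <-> 1/2 = 1/2
(p1 || ((p3 <-> p3) -> p3)) || ((p3 -> p3) <-> !(p3 <-> p3)) = 1/2 || 1/2 = 1/2
(((p3 -> (p1 -> p1)) -> p2) -> (((p1 || p1) || p1) <-> (p1 <-> (p1 || p1)))) -> ((p1 || ((p3 <-> p3) -> p3)) || ((p3 -> p3) <-> !(p3 <-> p3))) = 1/2 -> 1/2 = 1/2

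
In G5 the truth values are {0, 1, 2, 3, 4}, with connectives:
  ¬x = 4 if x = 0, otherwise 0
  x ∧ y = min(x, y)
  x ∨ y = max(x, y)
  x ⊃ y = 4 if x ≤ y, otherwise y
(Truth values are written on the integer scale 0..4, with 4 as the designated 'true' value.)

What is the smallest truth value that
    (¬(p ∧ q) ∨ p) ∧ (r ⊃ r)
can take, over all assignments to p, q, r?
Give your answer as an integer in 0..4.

Take p = 1, q = 1, r = 0:
p ∧ q = 1 ∧ 1 = 1
¬(p ∧ q) = ¬1 = 0
¬(p ∧ q) ∨ p = 0 ∨ 1 = 1
r ⊃ r = 0 ⊃ 0 = 4
(¬(p ∧ q) ∨ p) ∧ (r ⊃ r) = 1 ∧ 4 = 1
No assignment yields a value below 1, so this is the minimum.

1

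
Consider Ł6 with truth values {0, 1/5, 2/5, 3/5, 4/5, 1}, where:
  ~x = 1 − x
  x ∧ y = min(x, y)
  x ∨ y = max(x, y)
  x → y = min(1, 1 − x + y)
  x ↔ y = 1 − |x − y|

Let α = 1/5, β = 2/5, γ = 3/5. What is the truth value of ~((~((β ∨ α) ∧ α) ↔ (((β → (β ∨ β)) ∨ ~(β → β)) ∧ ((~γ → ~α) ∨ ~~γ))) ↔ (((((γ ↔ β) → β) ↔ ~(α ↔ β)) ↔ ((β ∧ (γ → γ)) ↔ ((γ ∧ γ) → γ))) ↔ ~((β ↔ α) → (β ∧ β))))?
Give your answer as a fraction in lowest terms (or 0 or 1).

β ∨ α = 2/5 ∨ 1/5 = 2/5
(β ∨ α) ∧ α = 2/5 ∧ 1/5 = 1/5
~((β ∨ α) ∧ α) = ~1/5 = 4/5
β ∨ β = 2/5 ∨ 2/5 = 2/5
β → (β ∨ β) = 2/5 → 2/5 = 1
β → β = 2/5 → 2/5 = 1
~(β → β) = ~1 = 0
(β → (β ∨ β)) ∨ ~(β → β) = 1 ∨ 0 = 1
~γ = ~3/5 = 2/5
~α = ~1/5 = 4/5
~γ → ~α = 2/5 → 4/5 = 1
~γ = ~3/5 = 2/5
~~γ = ~2/5 = 3/5
(~γ → ~α) ∨ ~~γ = 1 ∨ 3/5 = 1
((β → (β ∨ β)) ∨ ~(β → β)) ∧ ((~γ → ~α) ∨ ~~γ) = 1 ∧ 1 = 1
~((β ∨ α) ∧ α) ↔ (((β → (β ∨ β)) ∨ ~(β → β)) ∧ ((~γ → ~α) ∨ ~~γ)) = 4/5 ↔ 1 = 4/5
γ ↔ β = 3/5 ↔ 2/5 = 4/5
(γ ↔ β) → β = 4/5 → 2/5 = 3/5
α ↔ β = 1/5 ↔ 2/5 = 4/5
~(α ↔ β) = ~4/5 = 1/5
((γ ↔ β) → β) ↔ ~(α ↔ β) = 3/5 ↔ 1/5 = 3/5
γ → γ = 3/5 → 3/5 = 1
β ∧ (γ → γ) = 2/5 ∧ 1 = 2/5
γ ∧ γ = 3/5 ∧ 3/5 = 3/5
(γ ∧ γ) → γ = 3/5 → 3/5 = 1
(β ∧ (γ → γ)) ↔ ((γ ∧ γ) → γ) = 2/5 ↔ 1 = 2/5
(((γ ↔ β) → β) ↔ ~(α ↔ β)) ↔ ((β ∧ (γ → γ)) ↔ ((γ ∧ γ) → γ)) = 3/5 ↔ 2/5 = 4/5
β ↔ α = 2/5 ↔ 1/5 = 4/5
β ∧ β = 2/5 ∧ 2/5 = 2/5
(β ↔ α) → (β ∧ β) = 4/5 → 2/5 = 3/5
~((β ↔ α) → (β ∧ β)) = ~3/5 = 2/5
((((γ ↔ β) → β) ↔ ~(α ↔ β)) ↔ ((β ∧ (γ → γ)) ↔ ((γ ∧ γ) → γ))) ↔ ~((β ↔ α) → (β ∧ β)) = 4/5 ↔ 2/5 = 3/5
(~((β ∨ α) ∧ α) ↔ (((β → (β ∨ β)) ∨ ~(β → β)) ∧ ((~γ → ~α) ∨ ~~γ))) ↔ (((((γ ↔ β) → β) ↔ ~(α ↔ β)) ↔ ((β ∧ (γ → γ)) ↔ ((γ ∧ γ) → γ))) ↔ ~((β ↔ α) → (β ∧ β))) = 4/5 ↔ 3/5 = 4/5
~((~((β ∨ α) ∧ α) ↔ (((β → (β ∨ β)) ∨ ~(β → β)) ∧ ((~γ → ~α) ∨ ~~γ))) ↔ (((((γ ↔ β) → β) ↔ ~(α ↔ β)) ↔ ((β ∧ (γ → γ)) ↔ ((γ ∧ γ) → γ))) ↔ ~((β ↔ α) → (β ∧ β)))) = ~4/5 = 1/5

1/5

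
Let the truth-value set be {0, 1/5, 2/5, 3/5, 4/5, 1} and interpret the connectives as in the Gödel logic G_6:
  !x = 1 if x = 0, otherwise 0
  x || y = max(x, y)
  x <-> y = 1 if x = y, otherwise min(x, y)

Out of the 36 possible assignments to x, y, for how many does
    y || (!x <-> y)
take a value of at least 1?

value 1: 11 assignments (counts)
value 4/5: 6 assignments
value 3/5: 6 assignments
value 2/5: 6 assignments
value 1/5: 6 assignments
value 0: 1 assignment
So 11 of the 36 assignments meet the threshold.

11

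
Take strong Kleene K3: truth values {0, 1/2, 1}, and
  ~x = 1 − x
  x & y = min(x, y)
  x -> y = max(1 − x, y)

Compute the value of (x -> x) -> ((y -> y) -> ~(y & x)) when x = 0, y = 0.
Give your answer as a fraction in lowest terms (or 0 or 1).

x -> x = 0 -> 0 = 1
y -> y = 0 -> 0 = 1
y & x = 0 & 0 = 0
~(y & x) = ~0 = 1
(y -> y) -> ~(y & x) = 1 -> 1 = 1
(x -> x) -> ((y -> y) -> ~(y & x)) = 1 -> 1 = 1

1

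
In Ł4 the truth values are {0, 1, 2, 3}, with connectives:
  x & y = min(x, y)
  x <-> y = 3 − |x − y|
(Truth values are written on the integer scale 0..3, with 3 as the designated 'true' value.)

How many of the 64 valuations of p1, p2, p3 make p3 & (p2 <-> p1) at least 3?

4

value 3: 4 assignments (counts)
value 2: 16 assignments
value 1: 22 assignments
value 0: 22 assignments
So 4 of the 64 assignments meet the threshold.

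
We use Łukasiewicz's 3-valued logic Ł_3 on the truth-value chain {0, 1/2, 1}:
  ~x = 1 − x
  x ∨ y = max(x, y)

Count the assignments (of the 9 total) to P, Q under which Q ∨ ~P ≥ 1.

P = 0, Q = 0 ↦ 1  ≥
P = 0, Q = 1/2 ↦ 1  ≥
P = 0, Q = 1 ↦ 1  ≥
P = 1/2, Q = 0 ↦ 1/2  <
P = 1/2, Q = 1/2 ↦ 1/2  <
P = 1/2, Q = 1 ↦ 1  ≥
P = 1, Q = 0 ↦ 0  <
P = 1, Q = 1/2 ↦ 1/2  <
P = 1, Q = 1 ↦ 1  ≥
So 5 of the 9 assignments meet the threshold.

5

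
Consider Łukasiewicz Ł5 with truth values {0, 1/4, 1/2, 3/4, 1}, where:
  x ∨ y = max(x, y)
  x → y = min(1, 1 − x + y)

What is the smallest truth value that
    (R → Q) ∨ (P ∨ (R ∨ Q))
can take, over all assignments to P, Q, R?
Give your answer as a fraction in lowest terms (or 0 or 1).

1/2

Take P = 0, Q = 0, R = 1/2:
R → Q = 1/2 → 0 = 1/2
R ∨ Q = 1/2 ∨ 0 = 1/2
P ∨ (R ∨ Q) = 0 ∨ 1/2 = 1/2
(R → Q) ∨ (P ∨ (R ∨ Q)) = 1/2 ∨ 1/2 = 1/2
No assignment yields a value below 1/2, so this is the minimum.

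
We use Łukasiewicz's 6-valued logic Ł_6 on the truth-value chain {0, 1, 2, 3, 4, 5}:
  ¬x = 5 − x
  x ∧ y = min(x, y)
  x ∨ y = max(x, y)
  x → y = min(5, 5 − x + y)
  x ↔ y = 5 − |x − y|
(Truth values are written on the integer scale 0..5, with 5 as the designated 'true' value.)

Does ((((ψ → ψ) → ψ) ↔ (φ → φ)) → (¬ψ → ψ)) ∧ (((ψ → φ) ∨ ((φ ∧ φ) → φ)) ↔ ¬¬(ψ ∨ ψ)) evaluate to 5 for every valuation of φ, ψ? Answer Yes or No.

Counterexample: take φ = 0, ψ = 0.
ψ → ψ = 0 → 0 = 5
(ψ → ψ) → ψ = 5 → 0 = 0
φ → φ = 0 → 0 = 5
((ψ → ψ) → ψ) ↔ (φ → φ) = 0 ↔ 5 = 0
¬ψ = ¬0 = 5
¬ψ → ψ = 5 → 0 = 0
(((ψ → ψ) → ψ) ↔ (φ → φ)) → (¬ψ → ψ) = 0 → 0 = 5
ψ → φ = 0 → 0 = 5
φ ∧ φ = 0 ∧ 0 = 0
(φ ∧ φ) → φ = 0 → 0 = 5
(ψ → φ) ∨ ((φ ∧ φ) → φ) = 5 ∨ 5 = 5
ψ ∨ ψ = 0 ∨ 0 = 0
¬(ψ ∨ ψ) = ¬0 = 5
¬¬(ψ ∨ ψ) = ¬5 = 0
((ψ → φ) ∨ ((φ ∧ φ) → φ)) ↔ ¬¬(ψ ∨ ψ) = 5 ↔ 0 = 0
((((ψ → ψ) → ψ) ↔ (φ → φ)) → (¬ψ → ψ)) ∧ (((ψ → φ) ∨ ((φ ∧ φ) → φ)) ↔ ¬¬(ψ ∨ ψ)) = 5 ∧ 0 = 0
This gives 0 ≠ 5.

No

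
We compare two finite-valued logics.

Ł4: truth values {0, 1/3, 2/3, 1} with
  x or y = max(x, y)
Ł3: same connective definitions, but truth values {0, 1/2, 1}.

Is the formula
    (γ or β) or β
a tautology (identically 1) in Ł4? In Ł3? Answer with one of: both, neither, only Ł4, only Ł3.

In Ł4: at β = 0, γ = 0 the value is 0 — not a tautology.
In Ł3: at β = 0, γ = 0 the value is 0 — not a tautology.

neither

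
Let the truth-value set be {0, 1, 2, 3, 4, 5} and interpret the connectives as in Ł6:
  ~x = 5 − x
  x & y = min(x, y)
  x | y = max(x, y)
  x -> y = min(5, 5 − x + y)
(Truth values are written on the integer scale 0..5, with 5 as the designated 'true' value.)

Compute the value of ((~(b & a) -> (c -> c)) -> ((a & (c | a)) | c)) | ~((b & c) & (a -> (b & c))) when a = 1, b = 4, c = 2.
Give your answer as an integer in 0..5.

b & a = 4 & 1 = 1
~(b & a) = ~1 = 4
c -> c = 2 -> 2 = 5
~(b & a) -> (c -> c) = 4 -> 5 = 5
c | a = 2 | 1 = 2
a & (c | a) = 1 & 2 = 1
(a & (c | a)) | c = 1 | 2 = 2
(~(b & a) -> (c -> c)) -> ((a & (c | a)) | c) = 5 -> 2 = 2
b & c = 4 & 2 = 2
b & c = 4 & 2 = 2
a -> (b & c) = 1 -> 2 = 5
(b & c) & (a -> (b & c)) = 2 & 5 = 2
~((b & c) & (a -> (b & c))) = ~2 = 3
((~(b & a) -> (c -> c)) -> ((a & (c | a)) | c)) | ~((b & c) & (a -> (b & c))) = 2 | 3 = 3

3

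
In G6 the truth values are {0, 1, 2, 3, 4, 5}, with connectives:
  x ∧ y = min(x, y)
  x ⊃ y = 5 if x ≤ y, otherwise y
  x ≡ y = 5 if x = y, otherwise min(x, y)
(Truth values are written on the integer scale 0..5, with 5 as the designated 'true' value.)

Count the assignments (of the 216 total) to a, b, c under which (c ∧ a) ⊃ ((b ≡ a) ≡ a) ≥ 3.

166

value 5: 161 assignments (counts)
value 4: 1 assignment (counts)
value 3: 4 assignments (counts)
value 2: 9 assignments
value 1: 16 assignments
value 0: 25 assignments
So 166 of the 216 assignments meet the threshold.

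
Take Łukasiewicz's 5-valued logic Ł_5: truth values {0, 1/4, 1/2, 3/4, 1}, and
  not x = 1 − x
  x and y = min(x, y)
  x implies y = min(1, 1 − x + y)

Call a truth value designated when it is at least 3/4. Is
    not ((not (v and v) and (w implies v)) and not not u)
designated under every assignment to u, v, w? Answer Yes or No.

Counterexample: take u = 1/2, v = 0, w = 0.
v and v = 0 and 0 = 0
not (v and v) = not 0 = 1
w implies v = 0 implies 0 = 1
not (v and v) and (w implies v) = 1 and 1 = 1
not u = not 1/2 = 1/2
not not u = not 1/2 = 1/2
(not (v and v) and (w implies v)) and not not u = 1 and 1/2 = 1/2
not ((not (v and v) and (w implies v)) and not not u) = not 1/2 = 1/2
This gives 1/2, which is below 3/4.

No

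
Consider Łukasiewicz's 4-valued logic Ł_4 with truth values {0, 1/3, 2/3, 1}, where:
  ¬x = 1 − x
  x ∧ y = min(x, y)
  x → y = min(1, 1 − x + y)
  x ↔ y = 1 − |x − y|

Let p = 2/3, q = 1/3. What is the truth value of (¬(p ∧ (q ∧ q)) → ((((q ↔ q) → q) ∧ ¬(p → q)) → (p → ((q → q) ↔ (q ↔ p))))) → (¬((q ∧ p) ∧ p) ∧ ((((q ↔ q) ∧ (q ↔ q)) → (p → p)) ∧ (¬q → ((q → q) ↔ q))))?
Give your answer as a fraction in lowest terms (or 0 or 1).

q ∧ q = 1/3 ∧ 1/3 = 1/3
p ∧ (q ∧ q) = 2/3 ∧ 1/3 = 1/3
¬(p ∧ (q ∧ q)) = ¬1/3 = 2/3
q ↔ q = 1/3 ↔ 1/3 = 1
(q ↔ q) → q = 1 → 1/3 = 1/3
p → q = 2/3 → 1/3 = 2/3
¬(p → q) = ¬2/3 = 1/3
((q ↔ q) → q) ∧ ¬(p → q) = 1/3 ∧ 1/3 = 1/3
q → q = 1/3 → 1/3 = 1
q ↔ p = 1/3 ↔ 2/3 = 2/3
(q → q) ↔ (q ↔ p) = 1 ↔ 2/3 = 2/3
p → ((q → q) ↔ (q ↔ p)) = 2/3 → 2/3 = 1
(((q ↔ q) → q) ∧ ¬(p → q)) → (p → ((q → q) ↔ (q ↔ p))) = 1/3 → 1 = 1
¬(p ∧ (q ∧ q)) → ((((q ↔ q) → q) ∧ ¬(p → q)) → (p → ((q → q) ↔ (q ↔ p)))) = 2/3 → 1 = 1
q ∧ p = 1/3 ∧ 2/3 = 1/3
(q ∧ p) ∧ p = 1/3 ∧ 2/3 = 1/3
¬((q ∧ p) ∧ p) = ¬1/3 = 2/3
q ↔ q = 1/3 ↔ 1/3 = 1
q ↔ q = 1/3 ↔ 1/3 = 1
(q ↔ q) ∧ (q ↔ q) = 1 ∧ 1 = 1
p → p = 2/3 → 2/3 = 1
((q ↔ q) ∧ (q ↔ q)) → (p → p) = 1 → 1 = 1
¬q = ¬1/3 = 2/3
q → q = 1/3 → 1/3 = 1
(q → q) ↔ q = 1 ↔ 1/3 = 1/3
¬q → ((q → q) ↔ q) = 2/3 → 1/3 = 2/3
(((q ↔ q) ∧ (q ↔ q)) → (p → p)) ∧ (¬q → ((q → q) ↔ q)) = 1 ∧ 2/3 = 2/3
¬((q ∧ p) ∧ p) ∧ ((((q ↔ q) ∧ (q ↔ q)) → (p → p)) ∧ (¬q → ((q → q) ↔ q))) = 2/3 ∧ 2/3 = 2/3
(¬(p ∧ (q ∧ q)) → ((((q ↔ q) → q) ∧ ¬(p → q)) → (p → ((q → q) ↔ (q ↔ p))))) → (¬((q ∧ p) ∧ p) ∧ ((((q ↔ q) ∧ (q ↔ q)) → (p → p)) ∧ (¬q → ((q → q) ↔ q)))) = 1 → 2/3 = 2/3

2/3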